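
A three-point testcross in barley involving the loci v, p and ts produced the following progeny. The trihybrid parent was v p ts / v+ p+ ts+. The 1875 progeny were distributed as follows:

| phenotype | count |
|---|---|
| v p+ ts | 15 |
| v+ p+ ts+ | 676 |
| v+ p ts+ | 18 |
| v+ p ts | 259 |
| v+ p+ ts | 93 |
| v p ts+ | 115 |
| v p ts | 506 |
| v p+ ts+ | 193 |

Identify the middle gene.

p

The two rarest classes, v p+ ts and v+ p ts+, are the double crossovers. Comparing them with the parentals, only the p allele has switched, so p is the middle locus and the order is ts – p – v.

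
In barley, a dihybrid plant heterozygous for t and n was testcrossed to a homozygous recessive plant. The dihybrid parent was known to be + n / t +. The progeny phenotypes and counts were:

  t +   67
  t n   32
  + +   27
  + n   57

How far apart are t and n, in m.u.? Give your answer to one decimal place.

32.2 m.u.

The recombinant classes are + + and t n: 27 + 32 = 59.
Recombination frequency = 59/183 = 0.3224 ≈ 32.2%, i.e. 32.2 m.u.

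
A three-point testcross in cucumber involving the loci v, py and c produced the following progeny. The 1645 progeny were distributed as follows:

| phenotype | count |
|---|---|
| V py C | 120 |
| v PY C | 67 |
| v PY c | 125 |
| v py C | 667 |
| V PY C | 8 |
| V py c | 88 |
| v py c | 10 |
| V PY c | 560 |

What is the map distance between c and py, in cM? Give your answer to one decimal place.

10.5 cM

The two most frequent reciprocal classes, V PY c and v py C, are the parental types, so the F1 was V PY c / v py C.
The two rarest classes, V PY C and v py c, are the double crossovers. Comparing them with the parentals, only the c allele has switched, so c is the middle locus and the order is py – c – v.
Crossovers in the py–c interval produce the single-crossover classes V py c and v PY C (88 + 67 = 155) plus the double crossovers (18).
RF(py–c) = (155 + 18) / 1645 = 173/1645 = 0.1052 → 10.5 cM.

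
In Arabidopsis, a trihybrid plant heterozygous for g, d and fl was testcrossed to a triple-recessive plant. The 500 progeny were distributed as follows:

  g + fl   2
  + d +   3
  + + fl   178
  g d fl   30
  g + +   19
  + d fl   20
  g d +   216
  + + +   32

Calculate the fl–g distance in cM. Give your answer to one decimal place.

13.4 cM

The two most frequent reciprocal classes, g d + and + + fl, are the parental types, so the F1 was g d + / + + fl.
The two rarest classes, + d + and g + fl, are the double crossovers. Comparing them with the parentals, only the g allele has switched, so g is the middle locus and the order is d – g – fl.
Crossovers in the g–fl interval produce the single-crossover classes g d fl and + + + (30 + 32 = 62) plus the double crossovers (5).
RF(g–fl) = (62 + 5) / 500 = 67/500 = 0.1340 → 13.4 cM.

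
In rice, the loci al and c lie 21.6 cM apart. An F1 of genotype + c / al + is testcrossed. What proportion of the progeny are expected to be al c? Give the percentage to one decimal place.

10.8%

A map distance of 21.6 cM corresponds to a recombination frequency of 0.216.
The F1 is + c / al +, so al c is a recombinant gamete class with expected frequency r/2 = 0.216/2 = 0.1080.
That is 0.1080 = 10.8% of the progeny.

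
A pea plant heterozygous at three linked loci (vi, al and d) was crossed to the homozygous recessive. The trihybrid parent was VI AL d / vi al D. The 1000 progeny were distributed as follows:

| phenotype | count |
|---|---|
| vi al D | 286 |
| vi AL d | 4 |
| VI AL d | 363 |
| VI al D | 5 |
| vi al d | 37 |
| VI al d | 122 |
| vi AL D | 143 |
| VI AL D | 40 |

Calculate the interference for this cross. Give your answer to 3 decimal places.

0.618

The two rarest classes, vi AL d and VI al D, are the double crossovers. Comparing them with the parentals, only the vi allele has switched, so vi is the middle locus and the order is al – vi – d.
al–vi: (265 + 9)/1000 = 0.2740; vi–d: (77 + 9)/1000 = 0.0860.
Expected DCO frequency = 0.2740 × 0.0860 ≈ 0.02356; observed = 9/1000 ≈ 0.00900.
Coefficient of coincidence = 0.00900/0.02356 ≈ 0.382; interference = 1 − 0.382 = 0.618.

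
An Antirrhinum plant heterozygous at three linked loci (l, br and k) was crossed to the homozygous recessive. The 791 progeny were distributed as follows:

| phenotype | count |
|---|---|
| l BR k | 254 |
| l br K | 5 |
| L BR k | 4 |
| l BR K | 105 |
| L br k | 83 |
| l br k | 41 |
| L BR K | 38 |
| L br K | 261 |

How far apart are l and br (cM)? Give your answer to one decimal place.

The two most frequent reciprocal classes, l BR k and L br K, are the parental types, so the F1 was l BR k / L br K.
The two rarest classes, L BR k and l br K, are the double crossovers. Comparing them with the parentals, only the l allele has switched, so l is the middle locus and the order is br – l – k.
Crossovers in the br–l interval produce the single-crossover classes l br k and L BR K (41 + 38 = 79) plus the double crossovers (9).
RF(br–l) = (79 + 9) / 791 = 88/791 = 0.1113 → 11.1 cM.

11.1 cM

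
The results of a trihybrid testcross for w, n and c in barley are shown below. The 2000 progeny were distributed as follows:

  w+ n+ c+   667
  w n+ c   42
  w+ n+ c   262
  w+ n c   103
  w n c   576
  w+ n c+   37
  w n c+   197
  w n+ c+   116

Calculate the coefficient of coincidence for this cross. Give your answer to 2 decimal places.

The two most frequent reciprocal classes, w n c and w+ n+ c+, are the parental types, so the F1 was w n c / w+ n+ c+.
The two rarest classes, w n+ c and w+ n c+, are the double crossovers. Comparing them with the parentals, only the n allele has switched, so n is the middle locus and the order is w – n – c.
w–n: (219 + 79)/2000 = 0.1490; n–c: (459 + 79)/2000 = 0.2690.
Expected DCO frequency = 0.1490 × 0.2690 ≈ 0.04008; observed = 79/2000 ≈ 0.03950.
Coefficient of coincidence = 0.03950/0.04008 ≈ 0.99.

0.99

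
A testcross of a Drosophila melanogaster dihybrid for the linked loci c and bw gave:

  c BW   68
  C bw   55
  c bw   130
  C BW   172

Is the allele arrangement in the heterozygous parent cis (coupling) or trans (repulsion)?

cis

The two most frequent classes are C BW (172) and c bw (130); these are the parental (non-recombinant) types.
So the F1 carried C BW on one chromosome and c bw on the other — the recessive alleles are on the same chromosome (cis / coupling).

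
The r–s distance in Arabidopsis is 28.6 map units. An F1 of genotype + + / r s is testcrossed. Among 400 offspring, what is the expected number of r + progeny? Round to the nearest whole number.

57

A map distance of 28.6 map units corresponds to a recombination frequency of 0.286.
The F1 is + + / r s, so r + is a recombinant gamete class with expected frequency r/2 = 0.286/2 = 0.1430.
Expected number = 0.1430 × 400 = 57.20 ≈ 57.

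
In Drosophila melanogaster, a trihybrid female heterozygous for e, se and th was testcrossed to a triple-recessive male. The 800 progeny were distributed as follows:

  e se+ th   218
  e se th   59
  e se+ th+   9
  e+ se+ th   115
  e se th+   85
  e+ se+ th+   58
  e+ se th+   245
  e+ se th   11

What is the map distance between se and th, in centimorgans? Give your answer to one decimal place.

17.1 centimorgans

The two most frequent reciprocal classes, e se+ th and e+ se th+, are the parental types, so the F1 was e se+ th / e+ se th+.
The two rarest classes, e se+ th+ and e+ se th, are the double crossovers. Comparing them with the parentals, only the th allele has switched, so th is the middle locus and the order is se – th – e.
Crossovers in the se–th interval produce the single-crossover classes e se th and e+ se+ th+ (59 + 58 = 117) plus the double crossovers (20).
RF(se–th) = (117 + 20) / 800 = 137/800 = 0.1713 → 17.1 centimorgans.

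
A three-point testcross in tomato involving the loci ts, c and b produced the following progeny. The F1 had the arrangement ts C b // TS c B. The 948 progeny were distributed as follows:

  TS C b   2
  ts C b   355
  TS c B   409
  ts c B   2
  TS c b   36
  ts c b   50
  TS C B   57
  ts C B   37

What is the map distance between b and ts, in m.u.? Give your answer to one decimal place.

The two rarest classes, TS C b and ts c B, are the double crossovers. Comparing them with the parentals, only the ts allele has switched, so ts is the middle locus and the order is b – ts – c.
Crossovers in the b–ts interval produce the single-crossover classes ts C B and TS c b (37 + 36 = 73) plus the double crossovers (4).
RF(b–ts) = (73 + 4) / 948 = 77/948 = 0.0812 → 8.1 m.u.

8.1 m.u.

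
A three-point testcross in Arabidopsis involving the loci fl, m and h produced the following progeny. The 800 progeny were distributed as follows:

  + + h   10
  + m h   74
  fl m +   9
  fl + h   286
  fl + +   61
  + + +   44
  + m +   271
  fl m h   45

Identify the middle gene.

fl

The two most frequent reciprocal classes, + m + and fl + h, are the parental types, so the F1 was + m + / fl + h.
The two rarest classes, fl m + and + + h, are the double crossovers. Comparing them with the parentals, only the fl allele has switched, so fl is the middle locus and the order is m – fl – h.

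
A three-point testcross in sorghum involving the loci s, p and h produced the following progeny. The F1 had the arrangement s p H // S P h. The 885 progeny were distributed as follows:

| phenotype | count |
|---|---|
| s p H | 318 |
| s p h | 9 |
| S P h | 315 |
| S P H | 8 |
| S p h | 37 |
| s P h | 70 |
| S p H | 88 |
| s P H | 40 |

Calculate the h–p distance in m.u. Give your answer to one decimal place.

The two rarest classes, s p h and S P H, are the double crossovers. Comparing them with the parentals, only the h allele has switched, so h is the middle locus and the order is p – h – s.
Crossovers in the p–h interval produce the single-crossover classes s P H and S p h (40 + 37 = 77) plus the double crossovers (17).
RF(p–h) = (77 + 17) / 885 = 94/885 = 0.1062 → 10.6 m.u.

10.6 m.u.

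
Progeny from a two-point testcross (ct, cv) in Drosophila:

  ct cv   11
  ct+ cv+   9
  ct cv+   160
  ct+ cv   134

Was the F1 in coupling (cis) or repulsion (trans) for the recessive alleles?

trans

The two most frequent classes are ct+ cv (134) and ct cv+ (160); these are the parental (non-recombinant) types.
So the F1 carried ct+ cv on one chromosome and ct cv+ on the other — the recessive alleles are on opposite chromosomes (trans / repulsion).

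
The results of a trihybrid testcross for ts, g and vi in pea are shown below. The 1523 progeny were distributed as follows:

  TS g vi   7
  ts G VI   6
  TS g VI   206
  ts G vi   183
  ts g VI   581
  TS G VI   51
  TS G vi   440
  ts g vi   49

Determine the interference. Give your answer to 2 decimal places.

The two most frequent reciprocal classes, TS G vi and ts g VI, are the parental types, so the F1 was TS G vi / ts g VI.
The two rarest classes, TS g vi and ts G VI, are the double crossovers. Comparing them with the parentals, only the g allele has switched, so g is the middle locus and the order is ts – g – vi.
ts–g: (389 + 13)/1523 = 0.2640; g–vi: (100 + 13)/1523 = 0.0742.
Expected DCO frequency = 0.2640 × 0.0742 ≈ 0.01959; observed = 13/1523 ≈ 0.00854.
Coefficient of coincidence = 0.00854/0.01959 ≈ 0.44; interference = 1 − 0.44 = 0.56.

0.56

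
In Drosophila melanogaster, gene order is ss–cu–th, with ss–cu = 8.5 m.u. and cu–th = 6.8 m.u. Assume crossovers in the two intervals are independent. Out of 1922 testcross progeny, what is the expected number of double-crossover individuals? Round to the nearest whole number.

11

Map distances give recombination frequencies of 0.085 and 0.068 for the two intervals.
With no interference, expected double-crossover frequency = 0.085 × 0.068 = 0.00578.
Expected number = 0.00578 × 1922 = 11.11 ≈ 11.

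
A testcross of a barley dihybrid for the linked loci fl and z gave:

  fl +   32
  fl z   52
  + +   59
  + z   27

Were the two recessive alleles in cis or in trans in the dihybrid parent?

The two most frequent classes are + + (59) and fl z (52); these are the parental (non-recombinant) types.
So the F1 carried + + on one chromosome and fl z on the other — the recessive alleles are on the same chromosome (cis / coupling).

cis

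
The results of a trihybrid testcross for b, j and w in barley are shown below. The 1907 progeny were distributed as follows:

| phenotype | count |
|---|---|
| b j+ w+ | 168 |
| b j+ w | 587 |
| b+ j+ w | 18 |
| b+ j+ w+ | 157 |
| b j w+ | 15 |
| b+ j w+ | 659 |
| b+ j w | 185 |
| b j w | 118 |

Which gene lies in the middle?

b

The two most frequent reciprocal classes, b j+ w and b+ j w+, are the parental types, so the F1 was b j+ w / b+ j w+.
The two rarest classes, b+ j+ w and b j w+, are the double crossovers. Comparing them with the parentals, only the b allele has switched, so b is the middle locus and the order is j – b – w.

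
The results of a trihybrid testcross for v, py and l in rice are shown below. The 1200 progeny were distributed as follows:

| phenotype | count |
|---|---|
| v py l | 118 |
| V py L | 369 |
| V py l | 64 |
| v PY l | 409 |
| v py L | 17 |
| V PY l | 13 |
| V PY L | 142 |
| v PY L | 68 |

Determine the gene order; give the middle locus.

The two most frequent reciprocal classes, v PY l and V py L, are the parental types, so the F1 was v PY l / V py L.
The two rarest classes, V PY l and v py L, are the double crossovers. Comparing them with the parentals, only the v allele has switched, so v is the middle locus and the order is py – v – l.

v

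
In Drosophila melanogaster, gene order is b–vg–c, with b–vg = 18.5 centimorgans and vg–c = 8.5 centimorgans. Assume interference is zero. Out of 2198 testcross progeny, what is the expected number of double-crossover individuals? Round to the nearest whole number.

Map distances give recombination frequencies of 0.185 and 0.085 for the two intervals.
With no interference, expected double-crossover frequency = 0.185 × 0.085 = 0.01572.
Expected number = 0.01572 × 2198 = 34.56 ≈ 35.

35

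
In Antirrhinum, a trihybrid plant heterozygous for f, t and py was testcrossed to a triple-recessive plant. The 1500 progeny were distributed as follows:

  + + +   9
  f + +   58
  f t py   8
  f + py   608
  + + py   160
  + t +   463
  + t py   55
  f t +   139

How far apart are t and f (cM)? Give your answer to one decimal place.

The two most frequent reciprocal classes, f + py and + t +, are the parental types, so the F1 was f + py / + t +.
The two rarest classes, f t py and + + +, are the double crossovers. Comparing them with the parentals, only the t allele has switched, so t is the middle locus and the order is f – t – py.
Crossovers in the f–t interval produce the single-crossover classes + + py and f t + (160 + 139 = 299) plus the double crossovers (17).
RF(f–t) = (299 + 17) / 1500 = 316/1500 = 0.2107 → 21.1 cM.

21.1 cM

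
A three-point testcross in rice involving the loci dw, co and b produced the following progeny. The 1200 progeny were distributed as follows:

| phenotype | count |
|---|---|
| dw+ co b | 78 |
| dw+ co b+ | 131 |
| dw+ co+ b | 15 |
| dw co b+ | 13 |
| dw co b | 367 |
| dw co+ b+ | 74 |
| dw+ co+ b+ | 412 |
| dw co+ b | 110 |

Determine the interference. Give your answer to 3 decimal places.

0.306

The two most frequent reciprocal classes, dw co b and dw+ co+ b+, are the parental types, so the F1 was dw co b / dw+ co+ b+.
The two rarest classes, dw co b+ and dw+ co+ b, are the double crossovers. Comparing them with the parentals, only the b allele has switched, so b is the middle locus and the order is co – b – dw.
co–b: (241 + 28)/1200 = 0.2242; b–dw: (152 + 28)/1200 = 0.1500.
Expected DCO frequency = 0.2242 × 0.1500 ≈ 0.03363; observed = 28/1200 ≈ 0.02333.
Coefficient of coincidence = 0.02333/0.03363 ≈ 0.694; interference = 1 − 0.694 = 0.306.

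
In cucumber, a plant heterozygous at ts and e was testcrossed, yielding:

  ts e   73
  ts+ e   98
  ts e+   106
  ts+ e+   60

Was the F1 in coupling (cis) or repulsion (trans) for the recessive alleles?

The two most frequent classes are ts+ e (98) and ts e+ (106); these are the parental (non-recombinant) types.
So the F1 carried ts+ e on one chromosome and ts e+ on the other — the recessive alleles are on opposite chromosomes (trans / repulsion).

trans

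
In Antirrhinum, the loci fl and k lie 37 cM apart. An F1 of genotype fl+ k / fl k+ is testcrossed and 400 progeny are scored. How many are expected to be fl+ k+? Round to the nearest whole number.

74

A map distance of 37 cM corresponds to a recombination frequency of 0.370.
The F1 is fl+ k / fl k+, so fl+ k+ is a recombinant gamete class with expected frequency r/2 = 0.370/2 = 0.1850.
Expected number = 0.1850 × 400 = 74.00 ≈ 74.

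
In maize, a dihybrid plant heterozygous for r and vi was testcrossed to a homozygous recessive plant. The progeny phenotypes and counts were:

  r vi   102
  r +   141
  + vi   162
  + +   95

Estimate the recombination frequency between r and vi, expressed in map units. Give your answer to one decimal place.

The two most frequent classes, + vi (162) and r + (141), are the parental types, so the F1 was + vi / r +.
The recombinant classes are + + and r vi: 95 + 102 = 197.
Recombination frequency = 197/500 = 0.3940 ≈ 39.4%, i.e. 39.4 map units.

39.4 map units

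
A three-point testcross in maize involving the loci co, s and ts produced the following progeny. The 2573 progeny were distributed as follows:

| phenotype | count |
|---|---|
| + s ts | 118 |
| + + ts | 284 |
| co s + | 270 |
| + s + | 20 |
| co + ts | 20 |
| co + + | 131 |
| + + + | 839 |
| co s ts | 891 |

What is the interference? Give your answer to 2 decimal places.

0.40

The two most frequent reciprocal classes, co s ts and + + +, are the parental types, so the F1 was co s ts / + + +.
The two rarest classes, co + ts and + s +, are the double crossovers. Comparing them with the parentals, only the s allele has switched, so s is the middle locus and the order is co – s – ts.
co–s: (249 + 40)/2573 = 0.1123; s–ts: (554 + 40)/2573 = 0.2309.
Expected DCO frequency = 0.1123 × 0.2309 ≈ 0.02593; observed = 40/2573 ≈ 0.01555.
Coefficient of coincidence = 0.01555/0.02593 ≈ 0.60; interference = 1 − 0.60 = 0.40.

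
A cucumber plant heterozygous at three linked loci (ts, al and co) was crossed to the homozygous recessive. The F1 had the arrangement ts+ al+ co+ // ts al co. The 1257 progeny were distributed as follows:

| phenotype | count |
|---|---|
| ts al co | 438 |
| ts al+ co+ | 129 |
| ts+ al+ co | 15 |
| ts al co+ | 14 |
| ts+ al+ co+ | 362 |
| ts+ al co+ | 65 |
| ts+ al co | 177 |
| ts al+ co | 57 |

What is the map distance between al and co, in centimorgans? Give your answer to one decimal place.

The two rarest classes, ts+ al+ co and ts al co+, are the double crossovers. Comparing them with the parentals, only the co allele has switched, so co is the middle locus and the order is ts – co – al.
Crossovers in the co–al interval produce the single-crossover classes ts+ al co+ and ts al+ co (65 + 57 = 122) plus the double crossovers (29).
RF(co–al) = (122 + 29) / 1257 = 151/1257 = 0.1201 → 12.0 centimorgans.

12.0 centimorgans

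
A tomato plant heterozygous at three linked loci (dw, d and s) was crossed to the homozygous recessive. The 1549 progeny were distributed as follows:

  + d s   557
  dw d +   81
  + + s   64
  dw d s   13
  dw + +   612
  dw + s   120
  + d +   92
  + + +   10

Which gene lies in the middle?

The two most frequent reciprocal classes, + d s and dw + +, are the parental types, so the F1 was + d s / dw + +.
The two rarest classes, dw d s and + + +, are the double crossovers. Comparing them with the parentals, only the dw allele has switched, so dw is the middle locus and the order is s – dw – d.

dw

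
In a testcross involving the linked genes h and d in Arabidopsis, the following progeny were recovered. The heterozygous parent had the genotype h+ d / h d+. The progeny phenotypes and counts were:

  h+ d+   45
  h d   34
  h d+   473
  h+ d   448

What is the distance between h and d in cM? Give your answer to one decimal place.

7.9 cM

The recombinant classes are h+ d+ and h d: 45 + 34 = 79.
Recombination frequency = 79/1000 = 0.0790 ≈ 7.9%, i.e. 7.9 cM.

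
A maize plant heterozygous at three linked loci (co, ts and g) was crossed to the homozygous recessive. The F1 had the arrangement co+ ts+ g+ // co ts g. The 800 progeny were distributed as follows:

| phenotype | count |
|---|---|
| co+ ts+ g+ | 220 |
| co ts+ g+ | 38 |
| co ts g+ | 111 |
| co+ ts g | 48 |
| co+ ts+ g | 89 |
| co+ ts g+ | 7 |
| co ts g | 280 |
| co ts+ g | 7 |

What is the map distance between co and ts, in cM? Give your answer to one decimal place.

The two rarest classes, co+ ts g+ and co ts+ g, are the double crossovers. Comparing them with the parentals, only the ts allele has switched, so ts is the middle locus and the order is co – ts – g.
Crossovers in the co–ts interval produce the single-crossover classes co ts+ g+ and co+ ts g (38 + 48 = 86) plus the double crossovers (14).
RF(co–ts) = (86 + 14) / 800 = 100/800 = 0.1250 → 12.5 cM.

12.5 cM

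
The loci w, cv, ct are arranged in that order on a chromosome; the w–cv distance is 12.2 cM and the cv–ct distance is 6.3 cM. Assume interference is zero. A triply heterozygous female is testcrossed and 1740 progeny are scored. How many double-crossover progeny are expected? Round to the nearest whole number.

Map distances give recombination frequencies of 0.122 and 0.063 for the two intervals.
With no interference, expected double-crossover frequency = 0.122 × 0.063 = 0.00769.
Expected number = 0.00769 × 1740 = 13.37 ≈ 13.

13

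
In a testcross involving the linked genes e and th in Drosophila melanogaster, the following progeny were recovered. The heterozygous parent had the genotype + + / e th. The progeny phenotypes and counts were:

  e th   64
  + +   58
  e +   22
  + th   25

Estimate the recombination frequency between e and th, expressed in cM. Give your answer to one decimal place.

The recombinant classes are + th and e +: 25 + 22 = 47.
Recombination frequency = 47/169 = 0.2781 ≈ 27.8%, i.e. 27.8 cM.

27.8 cM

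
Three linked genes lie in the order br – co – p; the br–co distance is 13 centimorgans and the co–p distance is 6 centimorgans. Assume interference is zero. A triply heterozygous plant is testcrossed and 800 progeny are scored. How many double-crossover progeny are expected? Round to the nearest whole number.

Map distances give recombination frequencies of 0.130 and 0.060 for the two intervals.
With no interference, expected double-crossover frequency = 0.130 × 0.060 = 0.00780.
Expected number = 0.00780 × 800 = 6.24 ≈ 6.

6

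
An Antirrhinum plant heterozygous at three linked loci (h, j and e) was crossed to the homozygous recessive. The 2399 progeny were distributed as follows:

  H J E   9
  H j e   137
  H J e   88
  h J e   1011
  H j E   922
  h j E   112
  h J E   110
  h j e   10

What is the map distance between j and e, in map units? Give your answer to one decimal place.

11.1 map units

The two most frequent reciprocal classes, H j E and h J e, are the parental types, so the F1 was H j E / h J e.
The two rarest classes, H J E and h j e, are the double crossovers. Comparing them with the parentals, only the j allele has switched, so j is the middle locus and the order is h – j – e.
Crossovers in the j–e interval produce the single-crossover classes H j e and h J E (137 + 110 = 247) plus the double crossovers (19).
RF(j–e) = (247 + 19) / 2399 = 266/2399 = 0.1109 → 11.1 map units.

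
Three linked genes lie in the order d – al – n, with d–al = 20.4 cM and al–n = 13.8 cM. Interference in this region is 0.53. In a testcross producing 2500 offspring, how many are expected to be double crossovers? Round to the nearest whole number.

Map distances give recombination frequencies of 0.204 and 0.138 for the two intervals.
With interference 0.53 (so coincidence = 0.47), expected double-crossover frequency = 0.204 × 0.138 × 0.47 = 0.01323.
Expected number = 0.01323 × 2500 = 33.08 ≈ 33.

33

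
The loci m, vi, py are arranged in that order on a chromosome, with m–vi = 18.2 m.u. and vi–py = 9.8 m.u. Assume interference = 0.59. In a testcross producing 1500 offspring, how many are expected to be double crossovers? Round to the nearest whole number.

Map distances give recombination frequencies of 0.182 and 0.098 for the two intervals.
With interference 0.59 (so coincidence = 0.41), expected double-crossover frequency = 0.182 × 0.098 × 0.41 = 0.00731.
Expected number = 0.00731 × 1500 = 10.97 ≈ 11.

11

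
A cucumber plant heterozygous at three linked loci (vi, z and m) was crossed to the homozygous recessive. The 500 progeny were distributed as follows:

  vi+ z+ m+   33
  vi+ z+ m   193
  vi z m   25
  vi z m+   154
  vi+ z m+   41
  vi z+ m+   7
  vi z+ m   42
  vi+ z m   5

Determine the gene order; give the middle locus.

z

The two most frequent reciprocal classes, vi z m+ and vi+ z+ m, are the parental types, so the F1 was vi z m+ / vi+ z+ m.
The two rarest classes, vi z+ m+ and vi+ z m, are the double crossovers. Comparing them with the parentals, only the z allele has switched, so z is the middle locus and the order is m – z – vi.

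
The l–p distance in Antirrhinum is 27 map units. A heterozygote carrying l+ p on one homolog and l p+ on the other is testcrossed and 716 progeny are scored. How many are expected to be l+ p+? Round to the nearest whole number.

A map distance of 27 map units corresponds to a recombination frequency of 0.270.
The F1 is l+ p / l p+, so l+ p+ is a recombinant gamete class with expected frequency r/2 = 0.270/2 = 0.1350.
Expected number = 0.1350 × 716 = 96.66 ≈ 97.

97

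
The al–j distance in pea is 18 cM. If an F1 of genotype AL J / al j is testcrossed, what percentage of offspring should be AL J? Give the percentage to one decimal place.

A map distance of 18 cM corresponds to a recombination frequency of 0.180.
The F1 is AL J / al j, so AL J is a parental gamete class with expected frequency (1 − r)/2 = 0.820/2 = 0.4100.
That is 0.4100 = 41.0% of the progeny.

41.0%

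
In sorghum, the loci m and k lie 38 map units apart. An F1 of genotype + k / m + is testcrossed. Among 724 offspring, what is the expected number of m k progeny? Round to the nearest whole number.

138

A map distance of 38 map units corresponds to a recombination frequency of 0.380.
The F1 is + k / m +, so m k is a recombinant gamete class with expected frequency r/2 = 0.380/2 = 0.1900.
Expected number = 0.1900 × 724 = 137.56 ≈ 138.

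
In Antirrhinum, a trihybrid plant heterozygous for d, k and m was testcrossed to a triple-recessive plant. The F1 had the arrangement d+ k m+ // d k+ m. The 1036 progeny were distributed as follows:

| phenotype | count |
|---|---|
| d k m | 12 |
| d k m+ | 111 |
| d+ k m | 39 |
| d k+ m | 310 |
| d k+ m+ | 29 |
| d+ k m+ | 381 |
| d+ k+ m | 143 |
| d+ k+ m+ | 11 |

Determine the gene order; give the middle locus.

The two rarest classes, d+ k+ m+ and d k m, are the double crossovers. Comparing them with the parentals, only the k allele has switched, so k is the middle locus and the order is m – k – d.

k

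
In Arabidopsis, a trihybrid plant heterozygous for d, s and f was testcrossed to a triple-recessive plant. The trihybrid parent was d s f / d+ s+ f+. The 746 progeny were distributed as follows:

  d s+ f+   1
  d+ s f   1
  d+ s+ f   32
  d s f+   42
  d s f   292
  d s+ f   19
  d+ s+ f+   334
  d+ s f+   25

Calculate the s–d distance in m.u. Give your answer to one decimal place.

The two rarest classes, d+ s f and d s+ f+, are the double crossovers. Comparing them with the parentals, only the d allele has switched, so d is the middle locus and the order is s – d – f.
Crossovers in the s–d interval produce the single-crossover classes d s+ f and d+ s f+ (19 + 25 = 44) plus the double crossovers (2).
RF(s–d) = (44 + 2) / 746 = 46/746 = 0.0617 → 6.2 m.u.

6.2 m.u.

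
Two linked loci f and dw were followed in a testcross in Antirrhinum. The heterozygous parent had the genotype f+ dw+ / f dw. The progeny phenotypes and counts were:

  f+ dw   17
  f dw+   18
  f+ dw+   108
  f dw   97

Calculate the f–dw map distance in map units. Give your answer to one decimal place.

14.6 map units

The recombinant classes are f+ dw and f dw+: 17 + 18 = 35.
Recombination frequency = 35/240 = 0.1458 ≈ 14.6%, i.e. 14.6 map units.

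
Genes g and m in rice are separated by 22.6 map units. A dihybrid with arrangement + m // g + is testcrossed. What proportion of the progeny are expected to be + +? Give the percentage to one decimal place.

11.3%

A map distance of 22.6 map units corresponds to a recombination frequency of 0.226.
The F1 is + m / g +, so + + is a recombinant gamete class with expected frequency r/2 = 0.226/2 = 0.1130.
That is 0.1130 = 11.3% of the progeny.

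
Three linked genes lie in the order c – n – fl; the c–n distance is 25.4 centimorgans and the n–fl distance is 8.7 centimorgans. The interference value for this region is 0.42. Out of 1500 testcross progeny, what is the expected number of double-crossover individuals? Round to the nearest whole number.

19

Map distances give recombination frequencies of 0.254 and 0.087 for the two intervals.
With interference 0.42 (so coincidence = 0.58), expected double-crossover frequency = 0.254 × 0.087 × 0.58 = 0.01282.
Expected number = 0.01282 × 1500 = 19.23 ≈ 19.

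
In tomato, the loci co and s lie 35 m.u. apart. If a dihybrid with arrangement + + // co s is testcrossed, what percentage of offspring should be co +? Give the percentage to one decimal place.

17.5%

A map distance of 35 m.u. corresponds to a recombination frequency of 0.350.
The F1 is + + / co s, so co + is a recombinant gamete class with expected frequency r/2 = 0.350/2 = 0.1750.
That is 0.1750 = 17.5% of the progeny.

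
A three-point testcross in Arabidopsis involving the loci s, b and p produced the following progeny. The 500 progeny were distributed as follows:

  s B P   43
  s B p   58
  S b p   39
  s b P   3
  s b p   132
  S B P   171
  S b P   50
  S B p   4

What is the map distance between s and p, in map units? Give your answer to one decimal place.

The two most frequent reciprocal classes, s b p and S B P, are the parental types, so the F1 was s b p / S B P.
The two rarest classes, s b P and S B p, are the double crossovers. Comparing them with the parentals, only the p allele has switched, so p is the middle locus and the order is s – p – b.
Crossovers in the s–p interval produce the single-crossover classes S b p and s B P (39 + 43 = 82) plus the double crossovers (7).
RF(s–p) = (82 + 7) / 500 = 89/500 = 0.1780 → 17.8 map units.

17.8 map units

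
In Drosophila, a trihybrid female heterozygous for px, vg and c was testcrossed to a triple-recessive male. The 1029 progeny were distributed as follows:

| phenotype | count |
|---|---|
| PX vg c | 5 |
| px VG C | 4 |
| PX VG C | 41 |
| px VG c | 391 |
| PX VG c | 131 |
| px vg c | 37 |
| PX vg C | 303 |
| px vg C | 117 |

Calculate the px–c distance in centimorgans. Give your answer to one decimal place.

The two most frequent reciprocal classes, px VG c and PX vg C, are the parental types, so the F1 was px VG c / PX vg C.
The two rarest classes, px VG C and PX vg c, are the double crossovers. Comparing them with the parentals, only the c allele has switched, so c is the middle locus and the order is vg – c – px.
Crossovers in the c–px interval produce the single-crossover classes PX VG c and px vg C (131 + 117 = 248) plus the double crossovers (9).
RF(c–px) = (248 + 9) / 1029 = 257/1029 = 0.2498 → 25.0 centimorgans.

25.0 centimorgans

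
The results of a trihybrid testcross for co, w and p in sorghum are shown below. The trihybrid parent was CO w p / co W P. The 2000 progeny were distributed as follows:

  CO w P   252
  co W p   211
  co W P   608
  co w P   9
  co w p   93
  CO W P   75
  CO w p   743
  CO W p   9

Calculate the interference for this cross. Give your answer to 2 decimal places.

The two rarest classes, CO W p and co w P, are the double crossovers. Comparing them with the parentals, only the w allele has switched, so w is the middle locus and the order is p – w – co.
p–w: (463 + 18)/2000 = 0.2405; w–co: (168 + 18)/2000 = 0.0930.
Expected DCO frequency = 0.2405 × 0.0930 ≈ 0.02237; observed = 18/2000 ≈ 0.00900.
Coefficient of coincidence = 0.00900/0.02237 ≈ 0.40; interference = 1 − 0.40 = 0.60.

0.60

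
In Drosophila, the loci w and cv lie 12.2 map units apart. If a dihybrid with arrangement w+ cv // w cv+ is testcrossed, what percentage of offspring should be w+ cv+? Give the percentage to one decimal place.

A map distance of 12.2 map units corresponds to a recombination frequency of 0.122.
The F1 is w+ cv / w cv+, so w+ cv+ is a recombinant gamete class with expected frequency r/2 = 0.122/2 = 0.0610.
That is 0.0610 = 6.1% of the progeny.

6.1%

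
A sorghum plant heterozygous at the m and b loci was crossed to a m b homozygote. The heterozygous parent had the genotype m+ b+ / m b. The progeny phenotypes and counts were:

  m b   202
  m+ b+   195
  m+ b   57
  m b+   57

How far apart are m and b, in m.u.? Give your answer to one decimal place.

The recombinant classes are m+ b and m b+: 57 + 57 = 114.
Recombination frequency = 114/511 = 0.2231 ≈ 22.3%, i.e. 22.3 m.u.

22.3 m.u.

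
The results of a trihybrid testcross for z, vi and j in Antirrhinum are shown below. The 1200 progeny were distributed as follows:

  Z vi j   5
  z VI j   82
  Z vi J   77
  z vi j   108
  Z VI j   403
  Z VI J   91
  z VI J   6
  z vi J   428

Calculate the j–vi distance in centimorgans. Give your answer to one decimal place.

17.5 centimorgans

The two most frequent reciprocal classes, Z VI j and z vi J, are the parental types, so the F1 was Z VI j / z vi J.
The two rarest classes, Z vi j and z VI J, are the double crossovers. Comparing them with the parentals, only the vi allele has switched, so vi is the middle locus and the order is j – vi – z.
Crossovers in the j–vi interval produce the single-crossover classes Z VI J and z vi j (91 + 108 = 199) plus the double crossovers (11).
RF(j–vi) = (199 + 11) / 1200 = 210/1200 = 0.1750 → 17.5 centimorgans.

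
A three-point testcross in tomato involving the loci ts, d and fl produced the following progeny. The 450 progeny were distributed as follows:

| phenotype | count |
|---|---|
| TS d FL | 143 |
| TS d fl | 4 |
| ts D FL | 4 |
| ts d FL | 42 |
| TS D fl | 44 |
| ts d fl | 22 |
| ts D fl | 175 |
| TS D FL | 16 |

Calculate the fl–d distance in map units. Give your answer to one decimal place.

The two most frequent reciprocal classes, ts D fl and TS d FL, are the parental types, so the F1 was ts D fl / TS d FL.
The two rarest classes, ts D FL and TS d fl, are the double crossovers. Comparing them with the parentals, only the fl allele has switched, so fl is the middle locus and the order is d – fl – ts.
Crossovers in the d–fl interval produce the single-crossover classes ts d fl and TS D FL (22 + 16 = 38) plus the double crossovers (8).
RF(d–fl) = (38 + 8) / 450 = 46/450 = 0.1022 → 10.2 map units.

10.2 map units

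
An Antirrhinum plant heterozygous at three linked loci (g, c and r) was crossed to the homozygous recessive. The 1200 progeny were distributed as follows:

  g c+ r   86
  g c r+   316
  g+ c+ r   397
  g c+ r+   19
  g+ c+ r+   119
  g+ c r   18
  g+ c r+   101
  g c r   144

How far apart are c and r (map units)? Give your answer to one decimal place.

The two most frequent reciprocal classes, g+ c+ r and g c r+, are the parental types, so the F1 was g+ c+ r / g c r+.
The two rarest classes, g+ c r and g c+ r+, are the double crossovers. Comparing them with the parentals, only the c allele has switched, so c is the middle locus and the order is r – c – g.
Crossovers in the r–c interval produce the single-crossover classes g+ c+ r+ and g c r (119 + 144 = 263) plus the double crossovers (37).
RF(r–c) = (263 + 37) / 1200 = 300/1200 = 0.2500 → 25.0 map units.

25.0 map units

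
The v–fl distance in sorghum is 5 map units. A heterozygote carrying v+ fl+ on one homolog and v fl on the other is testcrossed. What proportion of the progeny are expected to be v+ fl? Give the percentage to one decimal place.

2.5%

A map distance of 5 map units corresponds to a recombination frequency of 0.050.
The F1 is v+ fl+ / v fl, so v+ fl is a recombinant gamete class with expected frequency r/2 = 0.050/2 = 0.0250.
That is 0.0250 = 2.5% of the progeny.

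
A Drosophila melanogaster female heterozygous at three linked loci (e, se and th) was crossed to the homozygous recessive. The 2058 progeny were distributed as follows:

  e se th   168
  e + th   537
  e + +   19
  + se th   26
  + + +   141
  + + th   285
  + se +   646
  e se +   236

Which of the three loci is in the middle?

The two most frequent reciprocal classes, e + th and + se +, are the parental types, so the F1 was e + th / + se +.
The two rarest classes, e + + and + se th, are the double crossovers. Comparing them with the parentals, only the th allele has switched, so th is the middle locus and the order is se – th – e.

th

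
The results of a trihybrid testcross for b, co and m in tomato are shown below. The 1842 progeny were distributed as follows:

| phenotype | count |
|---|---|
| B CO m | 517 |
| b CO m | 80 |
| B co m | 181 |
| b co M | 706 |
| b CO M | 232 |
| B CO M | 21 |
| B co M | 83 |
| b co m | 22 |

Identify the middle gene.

m

The two most frequent reciprocal classes, B CO m and b co M, are the parental types, so the F1 was B CO m / b co M.
The two rarest classes, B CO M and b co m, are the double crossovers. Comparing them with the parentals, only the m allele has switched, so m is the middle locus and the order is b – m – co.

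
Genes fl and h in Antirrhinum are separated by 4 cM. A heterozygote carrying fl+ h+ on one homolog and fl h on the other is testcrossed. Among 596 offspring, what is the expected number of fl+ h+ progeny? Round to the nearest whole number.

286

A map distance of 4 cM corresponds to a recombination frequency of 0.040.
The F1 is fl+ h+ / fl h, so fl+ h+ is a parental gamete class with expected frequency (1 − r)/2 = 0.960/2 = 0.4800.
Expected number = 0.4800 × 596 = 286.08 ≈ 286.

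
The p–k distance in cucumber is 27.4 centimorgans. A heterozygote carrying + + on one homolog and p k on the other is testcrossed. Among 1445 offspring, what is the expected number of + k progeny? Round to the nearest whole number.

198

A map distance of 27.4 centimorgans corresponds to a recombination frequency of 0.274.
The F1 is + + / p k, so + k is a recombinant gamete class with expected frequency r/2 = 0.274/2 = 0.1370.
Expected number = 0.1370 × 1445 = 197.96 ≈ 198.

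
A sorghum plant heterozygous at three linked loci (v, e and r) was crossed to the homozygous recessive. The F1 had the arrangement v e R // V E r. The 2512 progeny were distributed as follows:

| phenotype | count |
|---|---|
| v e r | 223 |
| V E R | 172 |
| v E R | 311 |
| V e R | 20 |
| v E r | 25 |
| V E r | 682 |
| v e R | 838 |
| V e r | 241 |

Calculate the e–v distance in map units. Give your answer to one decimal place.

The two rarest classes, V e R and v E r, are the double crossovers. Comparing them with the parentals, only the v allele has switched, so v is the middle locus and the order is r – v – e.
Crossovers in the v–e interval produce the single-crossover classes v E R and V e r (311 + 241 = 552) plus the double crossovers (45).
RF(v–e) = (552 + 45) / 2512 = 597/2512 = 0.2377 → 23.8 map units.

23.8 map units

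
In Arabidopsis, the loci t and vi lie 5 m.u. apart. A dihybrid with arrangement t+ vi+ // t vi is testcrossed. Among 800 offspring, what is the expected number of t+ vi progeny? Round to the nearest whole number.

20

A map distance of 5 m.u. corresponds to a recombination frequency of 0.050.
The F1 is t+ vi+ / t vi, so t+ vi is a recombinant gamete class with expected frequency r/2 = 0.050/2 = 0.0250.
Expected number = 0.0250 × 800 = 20.00 ≈ 20.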